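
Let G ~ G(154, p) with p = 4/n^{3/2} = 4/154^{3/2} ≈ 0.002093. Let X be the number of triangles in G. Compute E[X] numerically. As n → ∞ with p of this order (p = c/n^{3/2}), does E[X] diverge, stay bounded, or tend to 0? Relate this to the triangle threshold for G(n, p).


Number of potential triangles: C(154, 3) = 596904.
Each occurs with probability p³ ≈ (0.002093)³ ≈ 9.169312e-09.
By linearity: E[X] = C(154, 3)·p³ ≈ 596904 · 9.169312e-09 ≈ 0.0055.
Since α = 3/2 > 1, p = c/n^{3/2} = o(1/n) is below the triangle threshold p ~ 1/n. Asymptotically E[X] ~ (c³/6)·n^{3(1−α)} = (4³/6)·n^{-1.5} → 0, so by Markov's inequality G has no triangles w.h.p.

E[X] ≈ 0.0055; in regime p = Θ(1/n^{3/2}) E[X] tends to 0 (below the triangle threshold p ~ 1/n).


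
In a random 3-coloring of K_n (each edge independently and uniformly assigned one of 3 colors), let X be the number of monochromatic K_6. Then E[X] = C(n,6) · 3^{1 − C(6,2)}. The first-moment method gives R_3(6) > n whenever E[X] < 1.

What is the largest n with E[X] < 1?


We need C(n, 6) · 3^{1 − 15} < 1, i.e. C(n, 6) < 3^{15 − 1} = 4782969.
Check values of n near the boundary:
  n = 37: C(37, 6) = 2324784; 2324784 < 4782969? YES
  n = 38: C(38, 6) = 2760681; 2760681 < 4782969? YES
  n = 39: C(39, 6) = 3262623; 3262623 < 4782969? YES
  n = 40: C(40, 6) = 3838380; 3838380 < 4782969? YES
  n = 41: C(41, 6) = 4496388; 4496388 < 4782969? YES
  n = 42: C(42, 6) = 5245786; 5245786 < 4782969? NO
The largest n with C(n, 6) < 4782969 is n = 41 (where E[X] = 1498796/1594323 ≈ 0.940). Hence R_3(6) > 41, i.e. R_3(6) ≥ 42.

Largest n = 41; hence R_3(6) > 41.


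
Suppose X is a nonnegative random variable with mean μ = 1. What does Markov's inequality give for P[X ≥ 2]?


μ = E[X] = 1, a = 2.
Markov: P[X ≥ 2] ≤ μ/a = (1)/2 = 1/2.
Numerically: ≈ 0.50000.
(Since a = 2 > μ = 1.00000, the bound 1/2 is < 1 and informative.)

P[X ≥ 2] ≤ 1/2 ≈ 0.50000.


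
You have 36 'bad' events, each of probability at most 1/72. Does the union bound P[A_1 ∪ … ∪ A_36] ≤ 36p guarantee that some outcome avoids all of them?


Union bound: P[∪_{i=1}^{36} A_i] ≤ Σ_i P[A_i] ≤ 36·p = 36·(1/72) = 1/2.
Numerically: 1/2 ≈ 0.500.
Is 1/2 < 1? YES.
Since P[∪ A_i] ≤ 1/2 < 1, the complement has P[∩ A_i^c] ≥ 1 − 1/2 = 1/2 > 0, so some outcome avoids every A_i.

36·p = 1/2 ≈ 0.500; existence CERTIFIED by the union bound.


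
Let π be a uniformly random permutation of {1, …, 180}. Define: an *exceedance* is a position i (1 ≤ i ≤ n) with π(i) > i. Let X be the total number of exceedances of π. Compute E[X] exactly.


Write X = Σ_{i=1}^{180} X_i, where X_i = 1_{π(i) > i}.
For each fixed i, π(i) is uniform over {1, …, 180} (marginal of a uniform permutation), so P[π(i) > i] = (n − i)/n. Summing: Σ_{i=1}^{180} (n − i)/n = (0 + 1 + … + 179)/180 = 180(180 − 1)/(2·180) = (180 − 1)/2.
Hence E[X] = Σ_{i=1}^{180} (180 − i)/180 = 179/2 ≈ 89.5000.

E[X] = 179/2 = 89.5000.


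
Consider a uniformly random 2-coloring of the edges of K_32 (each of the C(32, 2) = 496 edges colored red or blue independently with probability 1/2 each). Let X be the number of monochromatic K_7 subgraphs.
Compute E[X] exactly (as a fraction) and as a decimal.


Let X = Σ_S X_S over the C(32, 7) = 3365856 subsets S of size 7, where X_S = 1 if the K_7 on S is monochromatic.
For a fixed S, the K_7 on S has C(7, 2) = 21 edges. P[all 21 edges red] = (1/2)^21, and likewise for blue, so P[monochromatic] = 2·(1/2)^21 = 2^{1 − 21} = 1/1048576.
By linearity of expectation: E[X] = C(32, 7) · 2^{1 − 21} = 3365856 · 1/1048576 = 105183/32768.
Numerically: E[X] ≈ 3.210.

E[X] = C(32,7)·2^(1−C(7,2)) = 105183/32768 ≈ 3.210.


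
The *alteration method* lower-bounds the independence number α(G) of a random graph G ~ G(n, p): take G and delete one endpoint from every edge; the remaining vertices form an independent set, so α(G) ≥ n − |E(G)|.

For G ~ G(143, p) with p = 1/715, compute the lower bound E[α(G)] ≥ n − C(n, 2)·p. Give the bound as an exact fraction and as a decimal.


E[|E(G)|] = C(143, 2)·p = 10153 · (1/715) = 71/5.
E[α(G)] ≥ n − E[|E(G)|] = 143 − 71/5 = 644/5.
Numerically: ≈ 128.80000.
(This is only a lower bound; the true E[α(G)] may be larger.)

E[α(G)] ≥ 644/5 ≈ 128.80000.


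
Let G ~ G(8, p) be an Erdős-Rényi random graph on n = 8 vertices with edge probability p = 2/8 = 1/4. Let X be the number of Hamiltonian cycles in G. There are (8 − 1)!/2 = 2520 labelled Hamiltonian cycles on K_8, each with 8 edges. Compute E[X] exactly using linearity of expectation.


K_8 has (8 − 1)!/2 = 2520 labelled Hamiltonian cycles.
For each such Hamiltonian cycle H, let X_H = 1 if all 8 edges of H are present in G. Then P[X_H = 1] = p^{8} = (1/4)^{8} = 1/65536.
By linearity: E[X] = Σ_H E[X_H] = 2520 · p^{8} = 2520 · 1/65536 = 315/8192.
Numerically: E[X] ≈ 0.0385.

E[X] = 2520 · (1/4)^{8} = 315/8192 ≈ 0.0385.


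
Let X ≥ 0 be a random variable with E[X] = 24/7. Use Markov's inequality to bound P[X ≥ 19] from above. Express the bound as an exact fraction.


μ = E[X] = 24/7, a = 19.
Markov: P[X ≥ 19] ≤ μ/a = (24/7)/19 = 24/133.
Numerically: ≈ 0.18045.
(Since a = 19 > μ = 3.42857, the bound 24/133 is < 1 and informative.)

P[X ≥ 19] ≤ 24/133 ≈ 0.18045.


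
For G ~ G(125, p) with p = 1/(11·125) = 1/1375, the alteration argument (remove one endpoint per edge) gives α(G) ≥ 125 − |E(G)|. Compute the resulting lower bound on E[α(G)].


E[|E(G)|] = C(125, 2)·p = 7750 · (1/1375) = 62/11.
E[α(G)] ≥ n − E[|E(G)|] = 125 − 62/11 = 1313/11.
Numerically: ≈ 119.363636.
(This is only a lower bound; the true E[α(G)] may be larger.)

E[α(G)] ≥ 1313/11 ≈ 119.363636.


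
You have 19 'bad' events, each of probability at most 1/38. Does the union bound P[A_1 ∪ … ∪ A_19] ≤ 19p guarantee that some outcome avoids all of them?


Union bound: P[∪_{i=1}^{19} A_i] ≤ Σ_i P[A_i] ≤ 19·p = 19·(1/38) = 1/2.
Numerically: 1/2 ≈ 0.500.
Is 1/2 < 1? YES.
Since P[∪ A_i] ≤ 1/2 < 1, the complement has P[∩ A_i^c] ≥ 1 − 1/2 = 1/2 > 0, so some outcome avoids every A_i.

19·p = 1/2 ≈ 0.500; existence CERTIFIED by the union bound.


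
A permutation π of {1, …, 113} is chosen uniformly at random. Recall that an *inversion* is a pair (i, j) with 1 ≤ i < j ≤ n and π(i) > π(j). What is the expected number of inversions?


Write X = Σ X_I over the C(113, 2) = 6328 pairs i < j, with X_I the indicator of one inversion.
There are 6328 indicators.
For each fixed pair i < j, the values π(i) and π(j) are two distinct elements of {1, …, 113} in uniformly random order; by symmetry P[π(i) > π(j)] = 1/2.
By linearity: E[X] = 6328 · (1/2) = C(113, 2) · (1/2) = 6328/2 = 3164 ≈ 3164.00000.

E[X] = 3164 = 3164.00000.


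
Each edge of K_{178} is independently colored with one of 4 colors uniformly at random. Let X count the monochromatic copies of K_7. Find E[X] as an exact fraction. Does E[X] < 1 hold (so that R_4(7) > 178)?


E[X] = C(178, 7) · 4^{1 − 21} = 996867063280 · 4^{−20} = 996867063280/1099511627776.
As a reduced fraction: E[X] = 62304191455/68719476736 ≈ 0.907.
Is E[X] < 1? YES.
Since E[X] < 1, there exists a 4-coloring of K_{178} with no monochromatic K_7; hence R_4(7) > 178.

E[X] = 62304191455/68719476736 ≈ 0.907; E[X] < 1, so R_4(7) > 178.


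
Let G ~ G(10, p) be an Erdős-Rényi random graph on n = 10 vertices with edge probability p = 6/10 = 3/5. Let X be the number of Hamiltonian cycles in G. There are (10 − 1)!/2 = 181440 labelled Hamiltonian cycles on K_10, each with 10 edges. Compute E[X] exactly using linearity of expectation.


K_10 has (10 − 1)!/2 = 181440 labelled Hamiltonian cycles.
For each such Hamiltonian cycle H, let X_H = 1 if all 10 edges of H are present in G. Then P[X_H = 1] = p^{10} = (3/5)^{10} = 59049/9765625.
Summing the indicators: E[X] = Σ_H E[X_H] = 181440 · p^{10} = 181440 · 59049/9765625 = 2142770112/1953125.
Numerically: E[X] ≈ 1097.1.

E[X] = 181440 · (3/5)^{10} = 2142770112/1953125 ≈ 1097.1.


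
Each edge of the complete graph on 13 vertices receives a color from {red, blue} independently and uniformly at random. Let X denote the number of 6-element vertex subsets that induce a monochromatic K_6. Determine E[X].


Let X = Σ_S X_S over the C(13, 6) = 1716 subsets S of size 6, where X_S = 1 if the K_6 on S is monochromatic.
For a fixed S, the K_6 on S has C(6, 2) = 15 edges. P[all 15 edges red] = (1/2)^15, and likewise for blue, so P[monochromatic] = 2·(1/2)^15 = 2^{1 − 15} = 1/16384.
By linearity of expectation: E[X] = C(13, 6) · 2^{1 − 15} = 1716 · 1/16384 = 429/4096.
Numerically: E[X] ≈ 0.105.

E[X] = C(13,6)·2^(1−C(6,2)) = 429/4096 ≈ 0.105.


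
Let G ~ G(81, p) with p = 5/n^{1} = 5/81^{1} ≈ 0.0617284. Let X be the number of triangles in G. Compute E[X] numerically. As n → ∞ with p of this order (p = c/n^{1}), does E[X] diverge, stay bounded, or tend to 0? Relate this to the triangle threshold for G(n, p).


Number of potential triangles: C(81, 3) = 85320.
Each occurs with probability p³ ≈ (0.0617284)³ ≈ 2.35209553e-04.
By linearity: E[X] = C(81, 3)·p³ ≈ 85320 · 2.35209553e-04 ≈ 20.068079.
Here α = 1, so p = 5/n is exactly at the triangle threshold p ~ 1/n. Asymptotically E[X] → c³/6 = 5³/6 = 125/6 ≈ 20.833333, a bounded constant. In this regime the triangle count is asymptotically Poisson(c³/6).

E[X] ≈ 20.068079; in regime p = Θ(1/n^{1}) E[X] stays bounded (at the triangle threshold p ~ 1/n).


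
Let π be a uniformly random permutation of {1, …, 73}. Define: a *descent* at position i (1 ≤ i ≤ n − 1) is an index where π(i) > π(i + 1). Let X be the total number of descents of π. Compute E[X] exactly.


Write X = Σ X_I over i = 1, …, 72, with X_I the indicator of one descent.
There are 72 indicators.
For each fixed i, the pair (π(i), π(i+1)) is a uniformly random ordered pair of distinct values from {1, …, 73}; by symmetry P[π(i) > π(i+1)] = 1/2.
By linearity: E[X] = 72 · (1/2) = (73 − 1) · (1/2) = 36 ≈ 36.000.

E[X] = 36 = 36.000.


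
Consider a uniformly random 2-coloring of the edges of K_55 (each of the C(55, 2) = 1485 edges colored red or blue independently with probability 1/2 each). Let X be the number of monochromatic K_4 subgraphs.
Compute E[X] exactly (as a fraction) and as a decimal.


Let X = Σ_S X_S over the C(55, 4) = 341055 subsets S of size 4, where X_S = 1 if the K_4 on S is monochromatic.
For a fixed S, the K_4 on S has C(4, 2) = 6 edges. P[all 6 edges red] = (1/2)^6, and likewise for blue, so P[monochromatic] = 2·(1/2)^6 = 2^{1 − 6} = 1/32.
By linearity of expectation: E[X] = C(55, 4) · 2^{1 − 6} = 341055 · 1/32 = 341055/32.
Numerically: E[X] ≈ 10657.96875.

E[X] = C(55,4)·2^(1−C(4,2)) = 341055/32 ≈ 10657.96875.


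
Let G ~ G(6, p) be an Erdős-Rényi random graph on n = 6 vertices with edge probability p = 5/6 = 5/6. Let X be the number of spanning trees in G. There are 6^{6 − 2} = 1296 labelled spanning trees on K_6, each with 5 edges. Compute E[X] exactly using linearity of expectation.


K_6 has 6^{6 − 2} = 1296 labelled spanning trees.
For each such spanning tree H, let X_H = 1 if all 5 edges of H are present in G. Then P[X_H = 1] = p^{5} = (5/6)^{5} = 3125/7776.
By linearity of expectation: E[X] = Σ_H E[X_H] = 1296 · p^{5} = 1296 · 3125/7776 = 3125/6.
Numerically: E[X] ≈ 520.8.

E[X] = 1296 · (5/6)^{5} = 3125/6 ≈ 520.8.


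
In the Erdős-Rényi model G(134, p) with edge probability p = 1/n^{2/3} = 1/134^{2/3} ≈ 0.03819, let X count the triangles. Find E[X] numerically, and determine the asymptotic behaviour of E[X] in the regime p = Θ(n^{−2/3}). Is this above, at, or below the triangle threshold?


Number of potential triangles: C(134, 3) = 392084.
Each occurs with probability p³ ≈ (0.03819)³ ≈ 5.569169e-05.
By linearity: E[X] = C(134, 3)·p³ ≈ 392084 · 5.569169e-05 ≈ 21.8358.
Since α = 2/3 < 1, p = c/n^{2/3} ≫ 1/n is above the triangle threshold p ~ 1/n. Asymptotically E[X] ~ (c³/6)·n^{3(1−α)} = (1³/6)·n^{1} → ∞; triangles are abundant w.h.p.

E[X] ≈ 21.8358; in regime p = Θ(1/n^{2/3}) E[X] diverges (above the triangle threshold p ~ 1/n).


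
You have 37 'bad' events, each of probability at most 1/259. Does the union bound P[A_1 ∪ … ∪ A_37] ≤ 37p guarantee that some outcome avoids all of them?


Union bound: P[∪_{i=1}^{37} A_i] ≤ Σ_i P[A_i] ≤ 37·p = 37·(1/259) = 1/7.
Numerically: 1/7 ≈ 0.14286.
Is 1/7 < 1? YES.
Since P[∪ A_i] ≤ 1/7 < 1, the complement has P[∩ A_i^c] ≥ 1 − 1/7 = 6/7 > 0, so some outcome avoids every A_i.

37·p = 1/7 ≈ 0.14286; existence CERTIFIED by the union bound.


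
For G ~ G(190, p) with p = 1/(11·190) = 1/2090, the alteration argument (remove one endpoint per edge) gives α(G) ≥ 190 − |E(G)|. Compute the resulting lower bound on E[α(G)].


E[|E(G)|] = C(190, 2)·p = 17955 · (1/2090) = 189/22.
E[α(G)] ≥ n − E[|E(G)|] = 190 − 189/22 = 3991/22.
Numerically: ≈ 181.409091.
(This is only a lower bound; the true E[α(G)] may be larger.)

E[α(G)] ≥ 3991/22 ≈ 181.409091.


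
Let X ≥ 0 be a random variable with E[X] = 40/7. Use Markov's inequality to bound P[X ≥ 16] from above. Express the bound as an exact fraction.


μ = E[X] = 40/7, a = 16.
Markov: P[X ≥ 16] ≤ μ/a = (40/7)/16 = 5/14.
Numerically: ≈ 0.35714.
(Since a = 16 > μ = 5.71429, the bound 5/14 is < 1 and informative.)

P[X ≥ 16] ≤ 5/14 ≈ 0.35714.


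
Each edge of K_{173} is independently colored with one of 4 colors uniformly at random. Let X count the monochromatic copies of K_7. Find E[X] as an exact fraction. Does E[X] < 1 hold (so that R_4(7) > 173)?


E[X] = C(173, 7) · 4^{1 − 21} = 813769676772 · 4^{−20} = 813769676772/1099511627776.
As a reduced fraction: E[X] = 203442419193/274877906944 ≈ 0.740119.
Is E[X] < 1? YES.
Since E[X] < 1, there exists a 4-coloring of K_{173} with no monochromatic K_7; hence R_4(7) > 173.

E[X] = 203442419193/274877906944 ≈ 0.740119; E[X] < 1, so R_4(7) > 173.


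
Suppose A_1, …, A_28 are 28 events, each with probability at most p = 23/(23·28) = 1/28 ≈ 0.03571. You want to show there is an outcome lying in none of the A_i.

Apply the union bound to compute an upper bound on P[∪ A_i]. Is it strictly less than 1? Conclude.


Union bound: P[∪_{i=1}^{28} A_i] ≤ Σ_i P[A_i] ≤ 28·p = 28·(1/28) = 1.
Numerically: 1 ≈ 1.00000.
Is 1 < 1? NO.
Since the bound 1 is ≥ 1, the union bound is uninformative here; it does NOT by itself certify existence.

28·p = 1 ≈ 1.00000; existence NOT certified by the union bound.


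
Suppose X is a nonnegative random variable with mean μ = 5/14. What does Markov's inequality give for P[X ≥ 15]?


μ = E[X] = 5/14, a = 15.
Markov: P[X ≥ 15] ≤ μ/a = (5/14)/15 = 1/42.
Numerically: ≈ 0.02381.
(Since a = 15 > μ = 0.35714, the bound 1/42 is < 1 and informative.)

P[X ≥ 15] ≤ 1/42 ≈ 0.02381.


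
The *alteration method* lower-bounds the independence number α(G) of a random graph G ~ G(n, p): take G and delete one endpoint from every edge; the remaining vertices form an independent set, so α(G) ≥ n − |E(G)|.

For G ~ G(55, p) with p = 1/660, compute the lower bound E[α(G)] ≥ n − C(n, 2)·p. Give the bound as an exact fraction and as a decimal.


E[|E(G)|] = C(55, 2)·p = 1485 · (1/660) = 9/4.
E[α(G)] ≥ n − E[|E(G)|] = 55 − 9/4 = 211/4.
Numerically: ≈ 52.75000.
(This is only a lower bound; the true E[α(G)] may be larger.)

E[α(G)] ≥ 211/4 ≈ 52.75000.


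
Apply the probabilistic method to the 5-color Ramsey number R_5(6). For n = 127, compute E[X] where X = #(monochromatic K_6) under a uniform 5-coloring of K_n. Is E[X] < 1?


E[X] = C(127, 6) · 5^{1 − 15} = 5169379425 · 5^{−14} = 5169379425/6103515625.
As a reduced fraction: E[X] = 206775177/244140625 ≈ 0.847.
Is E[X] < 1? YES.
Since E[X] < 1, there exists a 5-coloring of K_{127} with no monochromatic K_6; hence R_5(6) > 127.

E[X] = 206775177/244140625 ≈ 0.847; E[X] < 1, so R_5(6) > 127.


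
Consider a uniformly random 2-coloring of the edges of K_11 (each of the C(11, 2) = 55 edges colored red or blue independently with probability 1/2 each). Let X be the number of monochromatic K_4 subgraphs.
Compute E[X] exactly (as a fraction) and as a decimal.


Let X = Σ_S X_S over the C(11, 4) = 330 subsets S of size 4, where X_S = 1 if the K_4 on S is monochromatic.
For a fixed S, the K_4 on S has C(4, 2) = 6 edges. P[all 6 edges red] = (1/2)^6, and likewise for blue, so P[monochromatic] = 2·(1/2)^6 = 2^{1 − 6} = 1/32.
By linearity of expectation: E[X] = C(11, 4) · 2^{1 − 6} = 330 · 1/32 = 165/16.
Numerically: E[X] ≈ 10.31250.

E[X] = C(11,4)·2^(1−C(4,2)) = 165/16 ≈ 10.31250.


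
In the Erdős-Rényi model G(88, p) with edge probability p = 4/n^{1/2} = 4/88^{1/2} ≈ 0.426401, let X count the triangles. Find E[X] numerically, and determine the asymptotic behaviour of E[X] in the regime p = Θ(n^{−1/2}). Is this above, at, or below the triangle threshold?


Number of potential triangles: C(88, 3) = 109736.
Each occurs with probability p³ ≈ (0.426401)³ ≈ 7.75275332e-02.
By linearity: E[X] = C(88, 3)·p³ ≈ 109736 · 7.75275332e-02 ≈ 8507.561385.
Since α = 1/2 < 1, p = c/n^{1/2} ≫ 1/n is above the triangle threshold p ~ 1/n. Asymptotically E[X] ~ (c³/6)·n^{3(1−α)} = (4³/6)·n^{1.5} → ∞; triangles are abundant w.h.p.

E[X] ≈ 8507.561385; in regime p = Θ(1/n^{1/2}) E[X] diverges (above the triangle threshold p ~ 1/n).


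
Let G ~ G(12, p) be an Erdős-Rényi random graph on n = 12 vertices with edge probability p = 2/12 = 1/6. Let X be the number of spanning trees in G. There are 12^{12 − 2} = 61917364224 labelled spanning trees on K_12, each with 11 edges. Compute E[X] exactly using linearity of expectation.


K_12 has 12^{12 − 2} = 61917364224 labelled spanning trees.
For each such spanning tree H, let X_H = 1 if all 11 edges of H are present in G. Then P[X_H = 1] = p^{11} = (1/6)^{11} = 1/362797056.
By linearity of expectation: E[X] = Σ_H E[X_H] = 61917364224 · p^{11} = 61917364224 · 1/362797056 = 512/3.
Numerically: E[X] ≈ 170.67.

E[X] = 61917364224 · (1/6)^{11} = 512/3 ≈ 170.67.


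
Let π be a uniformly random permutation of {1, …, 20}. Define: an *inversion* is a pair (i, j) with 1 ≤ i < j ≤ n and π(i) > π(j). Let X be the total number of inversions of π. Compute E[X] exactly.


Write X = Σ X_I over the C(20, 2) = 190 pairs i < j, with X_I the indicator of one inversion.
There are 190 indicators.
For each fixed pair i < j, the values π(i) and π(j) are two distinct elements of {1, …, 20} in uniformly random order; by symmetry P[π(i) > π(j)] = 1/2.
By linearity: E[X] = 190 · (1/2) = C(20, 2) · (1/2) = 190/2 = 95 ≈ 95.0000.

E[X] = 95 = 95.0000.


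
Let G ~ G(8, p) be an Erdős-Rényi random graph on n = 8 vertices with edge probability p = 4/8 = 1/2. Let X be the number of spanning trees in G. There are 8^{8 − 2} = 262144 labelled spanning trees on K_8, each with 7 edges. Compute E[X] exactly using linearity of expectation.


K_8 has 8^{8 − 2} = 262144 labelled spanning trees.
For each such spanning tree H, let X_H = 1 if all 7 edges of H are present in G. Then P[X_H = 1] = p^{7} = (1/2)^{7} = 1/128.
By linearity: E[X] = Σ_H E[X_H] = 262144 · p^{7} = 262144 · 1/128 = 2048.
Numerically: E[X] ≈ 2048.

E[X] = 262144 · (1/2)^{7} = 2048 ≈ 2048.


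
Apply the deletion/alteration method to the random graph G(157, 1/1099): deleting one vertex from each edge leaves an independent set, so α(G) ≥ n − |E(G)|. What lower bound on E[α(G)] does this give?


E[|E(G)|] = C(157, 2)·p = 12246 · (1/1099) = 78/7.
E[α(G)] ≥ n − E[|E(G)|] = 157 − 78/7 = 1021/7.
Numerically: ≈ 145.8571.
(This is only a lower bound; the true E[α(G)] may be larger.)

E[α(G)] ≥ 1021/7 ≈ 145.8571.


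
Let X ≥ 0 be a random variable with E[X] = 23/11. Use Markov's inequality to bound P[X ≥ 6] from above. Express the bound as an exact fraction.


μ = E[X] = 23/11, a = 6.
Markov: P[X ≥ 6] ≤ μ/a = (23/11)/6 = 23/66.
Numerically: ≈ 0.3485.
(Since a = 6 > μ = 2.0909, the bound 23/66 is < 1 and informative.)

P[X ≥ 6] ≤ 23/66 ≈ 0.3485.


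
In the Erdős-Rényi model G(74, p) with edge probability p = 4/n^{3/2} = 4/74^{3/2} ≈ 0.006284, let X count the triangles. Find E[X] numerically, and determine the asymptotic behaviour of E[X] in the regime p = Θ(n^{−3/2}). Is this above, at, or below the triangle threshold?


Number of potential triangles: C(74, 3) = 64824.
Each occurs with probability p³ ≈ (0.006284)³ ≈ 2.481060e-07.
By linearity: E[X] = C(74, 3)·p³ ≈ 64824 · 2.481060e-07 ≈ 0.0161.
Since α = 3/2 > 1, p = c/n^{3/2} = o(1/n) is below the triangle threshold p ~ 1/n. Asymptotically E[X] ~ (c³/6)·n^{3(1−α)} = (4³/6)·n^{-1.5} → 0, so by Markov's inequality G has no triangles w.h.p.

E[X] ≈ 0.0161; in regime p = Θ(1/n^{3/2}) E[X] tends to 0 (below the triangle threshold p ~ 1/n).


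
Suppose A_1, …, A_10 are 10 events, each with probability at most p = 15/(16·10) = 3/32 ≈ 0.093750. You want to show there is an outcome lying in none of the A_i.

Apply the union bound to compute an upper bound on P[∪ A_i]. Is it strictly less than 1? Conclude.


Union bound: P[∪_{i=1}^{10} A_i] ≤ Σ_i P[A_i] ≤ 10·p = 10·(3/32) = 15/16.
Numerically: 15/16 ≈ 0.937500.
Is 15/16 < 1? YES.
Since P[∪ A_i] ≤ 15/16 < 1, the complement has P[∩ A_i^c] ≥ 1 − 15/16 = 1/16 > 0, so some outcome avoids every A_i.

10·p = 15/16 ≈ 0.937500; existence CERTIFIED by the union bound.


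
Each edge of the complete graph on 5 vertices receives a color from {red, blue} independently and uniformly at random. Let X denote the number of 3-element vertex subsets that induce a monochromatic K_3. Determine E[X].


Let X = Σ_S X_S over the C(5, 3) = 10 subsets S of size 3, where X_S = 1 if the K_3 on S is monochromatic.
For a fixed S, the K_3 on S has C(3, 2) = 3 edges. P[all 3 edges red] = (1/2)^3, and likewise for blue, so P[monochromatic] = 2·(1/2)^3 = 2^{1 − 3} = 1/4.
By linearity of expectation: E[X] = C(5, 3) · 2^{1 − 3} = 10 · 1/4 = 5/2.
Numerically: E[X] ≈ 2.50000.

E[X] = C(5,3)·2^(1−C(3,2)) = 5/2 ≈ 2.50000.


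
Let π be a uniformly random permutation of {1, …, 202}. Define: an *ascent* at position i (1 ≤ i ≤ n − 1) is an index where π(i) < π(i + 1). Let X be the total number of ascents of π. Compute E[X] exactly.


Write X = Σ X_I over i = 1, …, 201, with X_I the indicator of one ascent.
There are 201 indicators.
For each fixed i, the pair (π(i), π(i+1)) is a uniformly random ordered pair of distinct values from {1, …, 202}; by symmetry P[π(i) < π(i+1)] = 1/2.
By linearity: E[X] = 201 · (1/2) = (202 − 1) · (1/2) = 201/2 ≈ 100.500.

E[X] = 201/2 = 100.500.


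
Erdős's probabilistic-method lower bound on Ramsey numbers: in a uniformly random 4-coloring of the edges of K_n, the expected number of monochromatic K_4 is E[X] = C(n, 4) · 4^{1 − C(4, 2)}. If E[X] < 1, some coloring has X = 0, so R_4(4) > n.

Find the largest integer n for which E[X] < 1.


We need C(n, 4) · 4^{1 − 6} < 1, i.e. C(n, 4) < 4^{6 − 1} = 1024.
Check values of n near the boundary:
  n = 9: C(9, 4) = 126; 126 < 1024? YES
  n = 10: C(10, 4) = 210; 210 < 1024? YES
  n = 11: C(11, 4) = 330; 330 < 1024? YES
  n = 12: C(12, 4) = 495; 495 < 1024? YES
  n = 13: C(13, 4) = 715; 715 < 1024? YES
  n = 14: C(14, 4) = 1001; 1001 < 1024? YES
  n = 15: C(15, 4) = 1365; 1365 < 1024? NO
The largest n with C(n, 4) < 1024 is n = 14 (where E[X] = 1001/1024 ≈ 0.9775391). Hence R_4(4) > 14, i.e. R_4(4) ≥ 15.

Largest n = 14; hence R_4(4) > 14.


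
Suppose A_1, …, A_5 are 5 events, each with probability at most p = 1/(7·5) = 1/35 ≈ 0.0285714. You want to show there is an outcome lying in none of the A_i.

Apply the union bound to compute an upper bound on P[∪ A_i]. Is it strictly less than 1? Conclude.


Union bound: P[∪_{i=1}^{5} A_i] ≤ Σ_i P[A_i] ≤ 5·p = 5·(1/35) = 1/7.
Numerically: 1/7 ≈ 0.1428571.
Is 1/7 < 1? YES.
Since P[∪ A_i] ≤ 1/7 < 1, the complement has P[∩ A_i^c] ≥ 1 − 1/7 = 6/7 > 0, so some outcome avoids every A_i.

5·p = 1/7 ≈ 0.1428571; existence CERTIFIED by the union bound.


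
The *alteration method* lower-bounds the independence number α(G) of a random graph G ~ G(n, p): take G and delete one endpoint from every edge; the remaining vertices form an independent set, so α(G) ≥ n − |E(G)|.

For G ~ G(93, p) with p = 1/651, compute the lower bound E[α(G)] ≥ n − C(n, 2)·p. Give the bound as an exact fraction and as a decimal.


E[|E(G)|] = C(93, 2)·p = 4278 · (1/651) = 46/7.
E[α(G)] ≥ n − E[|E(G)|] = 93 − 46/7 = 605/7.
Numerically: ≈ 86.4286.
(This is only a lower bound; the true E[α(G)] may be larger.)

E[α(G)] ≥ 605/7 ≈ 86.4286.


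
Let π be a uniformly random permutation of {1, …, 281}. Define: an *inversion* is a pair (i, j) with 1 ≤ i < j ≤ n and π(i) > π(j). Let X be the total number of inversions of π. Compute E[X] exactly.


Write X = Σ X_I over the C(281, 2) = 39340 pairs i < j, with X_I the indicator of one inversion.
There are 39340 indicators.
For each fixed pair i < j, the values π(i) and π(j) are two distinct elements of {1, …, 281} in uniformly random order; by symmetry P[π(i) > π(j)] = 1/2.
By linearity: E[X] = 39340 · (1/2) = C(281, 2) · (1/2) = 39340/2 = 19670 ≈ 19670.000.

E[X] = 19670 = 19670.000.


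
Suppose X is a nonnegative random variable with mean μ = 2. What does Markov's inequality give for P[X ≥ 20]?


μ = E[X] = 2, a = 20.
Markov: P[X ≥ 20] ≤ μ/a = (2)/20 = 1/10.
Numerically: ≈ 0.10000.
(Since a = 20 > μ = 2.00000, the bound 1/10 is < 1 and informative.)

P[X ≥ 20] ≤ 1/10 ≈ 0.10000.


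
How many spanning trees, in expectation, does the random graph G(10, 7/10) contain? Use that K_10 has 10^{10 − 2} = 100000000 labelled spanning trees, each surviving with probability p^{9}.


K_10 has 10^{10 − 2} = 100000000 labelled spanning trees.
For each such spanning tree H, let X_H = 1 if all 9 edges of H are present in G. Then P[X_H = 1] = p^{9} = (7/10)^{9} = 40353607/1000000000.
By linearity of expectation: E[X] = Σ_H E[X_H] = 100000000 · p^{9} = 100000000 · 40353607/1000000000 = 40353607/10.
Numerically: E[X] ≈ 4.03536e+06.

E[X] = 100000000 · (7/10)^{9} = 40353607/10 ≈ 4.03536e+06.


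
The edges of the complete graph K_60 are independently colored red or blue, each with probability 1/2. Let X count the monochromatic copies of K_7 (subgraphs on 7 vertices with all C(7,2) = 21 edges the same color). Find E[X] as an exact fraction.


Let X = Σ_S X_S over the C(60, 7) = 386206920 subsets S of size 7, where X_S = 1 if the K_7 on S is monochromatic.
For a fixed S, the K_7 on S has C(7, 2) = 21 edges. P[all 21 edges red] = (1/2)^21, and likewise for blue, so P[monochromatic] = 2·(1/2)^21 = 2^{1 − 21} = 1/1048576.
Summing: E[X] = C(60, 7) · 2^{1 − 21} = 386206920 · 1/1048576 = 48275865/131072.
Numerically: E[X] ≈ 368.315620.

E[X] = C(60,7)·2^(1−C(7,2)) = 48275865/131072 ≈ 368.315620.


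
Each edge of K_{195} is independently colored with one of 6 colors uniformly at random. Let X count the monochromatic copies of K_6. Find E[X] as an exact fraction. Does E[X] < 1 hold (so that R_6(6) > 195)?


E[X] = C(195, 6) · 6^{1 − 15} = 70656049360 · 6^{−14} = 70656049360/78364164096.
As a reduced fraction: E[X] = 4416003085/4897760256 ≈ 0.901637.
Is E[X] < 1? YES.
Since E[X] < 1, there exists a 6-coloring of K_{195} with no monochromatic K_6; hence R_6(6) > 195.

E[X] = 4416003085/4897760256 ≈ 0.901637; E[X] < 1, so R_6(6) > 195.


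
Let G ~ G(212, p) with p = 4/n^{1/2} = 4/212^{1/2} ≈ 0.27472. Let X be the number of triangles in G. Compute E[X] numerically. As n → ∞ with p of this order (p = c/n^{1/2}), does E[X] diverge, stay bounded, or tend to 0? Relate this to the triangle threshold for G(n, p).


Number of potential triangles: C(212, 3) = 1565620.
Each occurs with probability p³ ≈ (0.27472)³ ≈ 2.0733670e-02.
By linearity: E[X] = C(212, 3)·p³ ≈ 1565620 · 2.0733670e-02 ≈ 32461.04847.
Since α = 1/2 < 1, p = c/n^{1/2} ≫ 1/n is above the triangle threshold p ~ 1/n. Asymptotically E[X] ~ (c³/6)·n^{3(1−α)} = (4³/6)·n^{1.5} → ∞; triangles are abundant w.h.p.

E[X] ≈ 32461.04847; in regime p = Θ(1/n^{1/2}) E[X] diverges (above the triangle threshold p ~ 1/n).


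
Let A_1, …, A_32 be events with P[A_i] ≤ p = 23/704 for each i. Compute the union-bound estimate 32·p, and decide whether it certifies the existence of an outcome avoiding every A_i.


Union bound: P[∪_{i=1}^{32} A_i] ≤ Σ_i P[A_i] ≤ 32·p = 32·(23/704) = 23/22.
Numerically: 23/22 ≈ 1.045455.
Is 23/22 < 1? NO.
Since the bound 23/22 is ≥ 1, the union bound is uninformative here; it does NOT by itself certify existence.

32·p = 23/22 ≈ 1.045455; existence NOT certified by the union bound.


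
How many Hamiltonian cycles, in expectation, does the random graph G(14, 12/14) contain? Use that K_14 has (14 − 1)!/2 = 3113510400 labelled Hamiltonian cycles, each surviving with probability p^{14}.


K_14 has (14 − 1)!/2 = 3113510400 labelled Hamiltonian cycles.
For each such Hamiltonian cycle H, let X_H = 1 if all 14 edges of H are present in G. Then P[X_H = 1] = p^{14} = (6/7)^{14} = 78364164096/678223072849.
Summing the indicators: E[X] = Σ_H E[X_H] = 3113510400 · p^{14} = 3113510400 · 78364164096/678223072849 = 34855377128600371200/96889010407.
Numerically: E[X] ≈ 3.5975e+08.

E[X] = 3113510400 · (6/7)^{14} = 34855377128600371200/96889010407 ≈ 3.5975e+08.


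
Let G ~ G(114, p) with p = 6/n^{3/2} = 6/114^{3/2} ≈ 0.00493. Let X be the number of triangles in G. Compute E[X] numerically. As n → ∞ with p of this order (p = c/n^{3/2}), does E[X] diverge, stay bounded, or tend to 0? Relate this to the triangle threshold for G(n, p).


Number of potential triangles: C(114, 3) = 240464.
Each occurs with probability p³ ≈ (0.00493)³ ≈ 1.19779e-07.
By linearity: E[X] = C(114, 3)·p³ ≈ 240464 · 1.19779e-07 ≈ 0.029.
Since α = 3/2 > 1, p = c/n^{3/2} = o(1/n) is below the triangle threshold p ~ 1/n. Asymptotically E[X] ~ (c³/6)·n^{3(1−α)} = (6³/6)·n^{-1.5} → 0, so by Markov's inequality G has no triangles w.h.p.

E[X] ≈ 0.029; in regime p = Θ(1/n^{3/2}) E[X] tends to 0 (below the triangle threshold p ~ 1/n).


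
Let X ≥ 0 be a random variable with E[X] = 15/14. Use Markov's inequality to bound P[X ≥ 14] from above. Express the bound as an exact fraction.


μ = E[X] = 15/14, a = 14.
Markov: P[X ≥ 14] ≤ μ/a = (15/14)/14 = 15/196.
Numerically: ≈ 0.0765.
(Since a = 14 > μ = 1.0714, the bound 15/196 is < 1 and informative.)

P[X ≥ 14] ≤ 15/196 ≈ 0.0765.


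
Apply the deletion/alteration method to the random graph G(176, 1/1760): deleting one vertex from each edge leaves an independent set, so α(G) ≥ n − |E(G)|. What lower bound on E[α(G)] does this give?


E[|E(G)|] = C(176, 2)·p = 15400 · (1/1760) = 35/4.
E[α(G)] ≥ n − E[|E(G)|] = 176 − 35/4 = 669/4.
Numerically: ≈ 167.250.
(This is only a lower bound; the true E[α(G)] may be larger.)

E[α(G)] ≥ 669/4 ≈ 167.250.


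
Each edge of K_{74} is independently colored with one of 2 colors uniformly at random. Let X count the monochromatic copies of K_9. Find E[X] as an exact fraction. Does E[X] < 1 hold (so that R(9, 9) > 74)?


E[X] = C(74, 9) · 2^{1 − 36} = 110524147514 · 2^{−35} = 110524147514/34359738368.
As a reduced fraction: E[X] = 55262073757/17179869184 ≈ 3.216676.
Is E[X] < 1? NO.
Since E[X] ≥ 1, the first-moment bound is inconclusive at n = 74; it does NOT by itself certify R(9, 9) > 74.

E[X] = 55262073757/17179869184 ≈ 3.216676; E[X] ≥ 1; first-moment method inconclusive here.


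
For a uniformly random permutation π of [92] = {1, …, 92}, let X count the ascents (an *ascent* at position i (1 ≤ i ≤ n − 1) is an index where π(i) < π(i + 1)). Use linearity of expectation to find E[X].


Write X = Σ X_I over i = 1, …, 91, with X_I the indicator of one ascent.
There are 91 indicators.
For each fixed i, the pair (π(i), π(i+1)) is a uniformly random ordered pair of distinct values from {1, …, 92}; by symmetry P[π(i) < π(i+1)] = 1/2.
By linearity: E[X] = 91 · (1/2) = (92 − 1) · (1/2) = 91/2 ≈ 45.5000.

E[X] = 91/2 = 45.5000.


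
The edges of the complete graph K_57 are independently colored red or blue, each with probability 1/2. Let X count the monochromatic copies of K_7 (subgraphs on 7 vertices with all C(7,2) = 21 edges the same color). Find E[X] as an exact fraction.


Let X = Σ_S X_S over the C(57, 7) = 264385836 subsets S of size 7, where X_S = 1 if the K_7 on S is monochromatic.
For a fixed S, the K_7 on S has C(7, 2) = 21 edges. P[all 21 edges red] = (1/2)^21, and likewise for blue, so P[monochromatic] = 2·(1/2)^21 = 2^{1 − 21} = 1/1048576.
Summing: E[X] = C(57, 7) · 2^{1 − 21} = 264385836 · 1/1048576 = 66096459/262144.
Numerically: E[X] ≈ 252.138.

E[X] = C(57,7)·2^(1−C(7,2)) = 66096459/262144 ≈ 252.138.


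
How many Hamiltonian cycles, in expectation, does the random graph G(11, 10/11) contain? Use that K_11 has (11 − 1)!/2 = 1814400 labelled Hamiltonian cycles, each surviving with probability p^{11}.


K_11 has (11 − 1)!/2 = 1814400 labelled Hamiltonian cycles.
For each such Hamiltonian cycle H, let X_H = 1 if all 11 edges of H are present in G. Then P[X_H = 1] = p^{11} = (10/11)^{11} = 100000000000/285311670611.
By linearity of expectation: E[X] = Σ_H E[X_H] = 1814400 · p^{11} = 1814400 · 100000000000/285311670611 = 181440000000000000/285311670611.
Numerically: E[X] ≈ 6.36e+05.

E[X] = 1814400 · (10/11)^{11} = 181440000000000000/285311670611 ≈ 6.36e+05.


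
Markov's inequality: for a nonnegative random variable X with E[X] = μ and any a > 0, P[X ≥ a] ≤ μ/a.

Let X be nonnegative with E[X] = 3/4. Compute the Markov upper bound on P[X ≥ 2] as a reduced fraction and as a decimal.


μ = E[X] = 3/4, a = 2.
Markov: P[X ≥ 2] ≤ μ/a = (3/4)/2 = 3/8.
Numerically: ≈ 0.3750.
(Since a = 2 > μ = 0.7500, the bound 3/8 is < 1 and informative.)

P[X ≥ 2] ≤ 3/8 ≈ 0.3750.


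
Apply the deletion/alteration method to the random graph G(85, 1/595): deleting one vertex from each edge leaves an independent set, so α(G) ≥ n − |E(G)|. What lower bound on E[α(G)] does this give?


E[|E(G)|] = C(85, 2)·p = 3570 · (1/595) = 6.
E[α(G)] ≥ n − E[|E(G)|] = 85 − 6 = 79.
Numerically: ≈ 79.0000.
(This is only a lower bound; the true E[α(G)] may be larger.)

E[α(G)] ≥ 79 ≈ 79.0000.


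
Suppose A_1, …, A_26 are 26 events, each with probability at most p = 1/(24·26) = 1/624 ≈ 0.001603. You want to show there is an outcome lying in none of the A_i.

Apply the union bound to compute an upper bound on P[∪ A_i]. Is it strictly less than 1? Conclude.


Union bound: P[∪_{i=1}^{26} A_i] ≤ Σ_i P[A_i] ≤ 26·p = 26·(1/624) = 1/24.
Numerically: 1/24 ≈ 0.041667.
Is 1/24 < 1? YES.
Since P[∪ A_i] ≤ 1/24 < 1, the complement has P[∩ A_i^c] ≥ 1 − 1/24 = 23/24 > 0, so some outcome avoids every A_i.

26·p = 1/24 ≈ 0.041667; existence CERTIFIED by the union bound.


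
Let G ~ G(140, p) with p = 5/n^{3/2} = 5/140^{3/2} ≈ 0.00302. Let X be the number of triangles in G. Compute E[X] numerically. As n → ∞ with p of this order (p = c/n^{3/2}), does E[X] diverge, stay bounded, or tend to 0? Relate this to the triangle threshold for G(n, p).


Number of potential triangles: C(140, 3) = 447580.
Each occurs with probability p³ ≈ (0.00302)³ ≈ 2.75001e-08.
By linearity: E[X] = C(140, 3)·p³ ≈ 447580 · 2.75001e-08 ≈ 0.012.
Since α = 3/2 > 1, p = c/n^{3/2} = o(1/n) is below the triangle threshold p ~ 1/n. Asymptotically E[X] ~ (c³/6)·n^{3(1−α)} = (5³/6)·n^{-1.5} → 0, so by Markov's inequality G has no triangles w.h.p.

E[X] ≈ 0.012; in regime p = Θ(1/n^{3/2}) E[X] tends to 0 (below the triangle threshold p ~ 1/n).


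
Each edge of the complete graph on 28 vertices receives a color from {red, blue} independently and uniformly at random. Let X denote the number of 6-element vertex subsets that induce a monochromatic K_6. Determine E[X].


Let X = Σ_S X_S over the C(28, 6) = 376740 subsets S of size 6, where X_S = 1 if the K_6 on S is monochromatic.
For a fixed S, the K_6 on S has C(6, 2) = 15 edges. P[all 15 edges red] = (1/2)^15, and likewise for blue, so P[monochromatic] = 2·(1/2)^15 = 2^{1 − 15} = 1/16384.
By linearity: E[X] = C(28, 6) · 2^{1 − 15} = 376740 · 1/16384 = 94185/4096.
Numerically: E[X] ≈ 22.994385.

E[X] = C(28,6)·2^(1−C(6,2)) = 94185/4096 ≈ 22.994385.


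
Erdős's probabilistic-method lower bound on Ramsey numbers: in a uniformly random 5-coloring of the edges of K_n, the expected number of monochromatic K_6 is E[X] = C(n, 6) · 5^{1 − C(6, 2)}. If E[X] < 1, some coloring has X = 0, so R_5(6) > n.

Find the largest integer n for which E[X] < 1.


We need C(n, 6) · 5^{1 − 15} < 1, i.e. C(n, 6) < 5^{15 − 1} = 6103515625.
Check values of n near the boundary:
  n = 128: C(128, 6) = 5423611200; 5423611200 < 6103515625? YES
  n = 129: C(129, 6) = 5688177600; 5688177600 < 6103515625? YES
  n = 130: C(130, 6) = 5963412000; 5963412000 < 6103515625? YES
  n = 131: C(131, 6) = 6249655776; 6249655776 < 6103515625? NO
The largest n with C(n, 6) < 6103515625 is n = 130 (where E[X] = 47707296/48828125 ≈ 0.9770454). Hence R_5(6) > 130, i.e. R_5(6) ≥ 131.

Largest n = 130; hence R_5(6) > 130.


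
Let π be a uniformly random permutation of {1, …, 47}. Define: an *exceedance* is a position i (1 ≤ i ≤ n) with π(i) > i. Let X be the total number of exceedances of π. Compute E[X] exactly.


Write X = Σ_{i=1}^{47} X_i, where X_i = 1_{π(i) > i}.
For each fixed i, π(i) is uniform over {1, …, 47} (marginal of a uniform permutation), so P[π(i) > i] = (n − i)/n. Summing: Σ_{i=1}^{47} (n − i)/n = (0 + 1 + … + 46)/47 = 47(47 − 1)/(2·47) = (47 − 1)/2.
Hence E[X] = Σ_{i=1}^{47} (47 − i)/47 = 23 ≈ 23.000.

E[X] = 23 = 23.000.


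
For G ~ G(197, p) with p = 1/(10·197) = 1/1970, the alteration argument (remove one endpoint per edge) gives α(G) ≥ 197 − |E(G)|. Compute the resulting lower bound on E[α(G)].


E[|E(G)|] = C(197, 2)·p = 19306 · (1/1970) = 49/5.
E[α(G)] ≥ n − E[|E(G)|] = 197 − 49/5 = 936/5.
Numerically: ≈ 187.20000.
(This is only a lower bound; the true E[α(G)] may be larger.)

E[α(G)] ≥ 936/5 ≈ 187.20000.


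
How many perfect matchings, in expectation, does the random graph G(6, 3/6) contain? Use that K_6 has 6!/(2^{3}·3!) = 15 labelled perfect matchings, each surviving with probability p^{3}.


K_6 has 6!/(2^{3}·3!) = 15 labelled perfect matchings.
For each such perfect matching H, let X_H = 1 if all 3 edges of H are present in G. Then P[X_H = 1] = p^{3} = (1/2)^{3} = 1/8.
By linearity: E[X] = Σ_H E[X_H] = 15 · p^{3} = 15 · 1/8 = 15/8.
Numerically: E[X] ≈ 1.875.

E[X] = 15 · (1/2)^{3} = 15/8 ≈ 1.875.


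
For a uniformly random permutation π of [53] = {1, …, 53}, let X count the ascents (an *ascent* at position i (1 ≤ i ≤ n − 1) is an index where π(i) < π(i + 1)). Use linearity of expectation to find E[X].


Write X = Σ X_I over i = 1, …, 52, with X_I the indicator of one ascent.
There are 52 indicators.
For each fixed i, the pair (π(i), π(i+1)) is a uniformly random ordered pair of distinct values from {1, …, 53}; by symmetry P[π(i) < π(i+1)] = 1/2.
By linearity: E[X] = 52 · (1/2) = (53 − 1) · (1/2) = 26 ≈ 26.00000.

E[X] = 26 = 26.00000.


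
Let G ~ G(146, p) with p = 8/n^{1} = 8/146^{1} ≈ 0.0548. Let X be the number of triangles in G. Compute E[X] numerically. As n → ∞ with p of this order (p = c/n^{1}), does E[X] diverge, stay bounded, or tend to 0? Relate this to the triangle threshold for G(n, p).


Number of potential triangles: C(146, 3) = 508080.
Each occurs with probability p³ ≈ (0.0548)³ ≈ 1.64517e-04.
By linearity: E[X] = C(146, 3)·p³ ≈ 508080 · 1.64517e-04 ≈ 83.588.
Here α = 1, so p = 8/n is exactly at the triangle threshold p ~ 1/n. Asymptotically E[X] → c³/6 = 8³/6 = 256/3 ≈ 85.333, a bounded constant. In this regime the triangle count is asymptotically Poisson(c³/6).

E[X] ≈ 83.588; in regime p = Θ(1/n^{1}) E[X] stays bounded (at the triangle threshold p ~ 1/n).
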